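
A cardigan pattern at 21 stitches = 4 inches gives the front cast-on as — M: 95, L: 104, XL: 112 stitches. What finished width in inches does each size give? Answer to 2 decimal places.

21/4 = 5.25 sts per in.
M: 95 / 5.25 = 18.095 → 18.10 in.
L: 104 / 5.25 = 19.810 → 19.81 in.
XL: 112 / 5.25 = 21.333 → 21.33 in.

M 18.10 inches; L 19.81 inches; XL 21.33 inches.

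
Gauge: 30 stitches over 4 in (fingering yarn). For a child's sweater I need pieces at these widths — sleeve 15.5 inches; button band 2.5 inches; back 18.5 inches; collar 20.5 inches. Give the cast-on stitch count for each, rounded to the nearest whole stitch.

Rate = 30/4 = 7.5 sts per in.
sleeve: 15.5 × 7.5 = 116.25 → 116.
button band: 2.5 × 7.5 = 18.75 → 19.
back: 18.5 × 7.5 = 138.75 → 139.
collar: 20.5 × 7.5 = 153.75 → 154.

sleeve 116; button band 19; back 139; collar 154.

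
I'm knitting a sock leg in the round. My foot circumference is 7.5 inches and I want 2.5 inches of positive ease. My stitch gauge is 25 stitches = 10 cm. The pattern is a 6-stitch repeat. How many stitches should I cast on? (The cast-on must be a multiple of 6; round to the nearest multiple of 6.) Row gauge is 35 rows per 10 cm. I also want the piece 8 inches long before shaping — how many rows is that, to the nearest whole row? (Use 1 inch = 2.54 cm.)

Finished = 7.5 + 2.5 = 10 inches.
10 inches × 2.54 = 25.40 cm.
25/10 = 2.5 sts per cm; 25.40 × 2.5 = 63.50 sts.
Nearest multiple of 6 → 66.
8 inches = 20.32 cm; × 3.5 = 71.12 → 71 rows.

Cast on 66 stitches; work 71 rows.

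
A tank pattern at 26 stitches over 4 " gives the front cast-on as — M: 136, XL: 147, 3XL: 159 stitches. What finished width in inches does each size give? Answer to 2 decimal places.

M 20.92 inches; XL 22.62 inches; 3XL 24.46 inches.

26/4 = 6.5 sts per in.
M: 136 / 6.5 = 20.923 → 20.92 in.
XL: 147 / 6.5 = 22.615 → 22.62 in.
3XL: 159 / 6.5 = 24.462 → 24.46 in.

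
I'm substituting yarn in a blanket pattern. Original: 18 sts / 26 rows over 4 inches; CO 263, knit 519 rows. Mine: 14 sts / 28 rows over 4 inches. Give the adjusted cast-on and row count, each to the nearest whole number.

Cast on 205 stitches; work 559 rows.

Stitches: 263 × 14/18 = 204.56 → 205.
Rows: 519 × 28/26 = 558.92 → 559.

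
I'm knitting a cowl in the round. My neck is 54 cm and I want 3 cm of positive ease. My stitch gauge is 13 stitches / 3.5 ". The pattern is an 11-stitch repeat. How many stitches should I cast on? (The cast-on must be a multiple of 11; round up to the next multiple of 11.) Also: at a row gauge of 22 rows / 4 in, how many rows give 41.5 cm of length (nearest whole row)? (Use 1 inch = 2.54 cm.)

Finished = 54 + 3 = 57 cm.
57 cm × 1/2.54 = 22.44 inches.
13/3.5 = 3.714 sts per in; 22.44 × 3.714 = 83.35 sts.
Next multiple of 11 → 88.
41.5 cm = 16.34 inches; × 5.5 = 89.86 → 90 rows.

Cast on 88 stitches; work 90 rows.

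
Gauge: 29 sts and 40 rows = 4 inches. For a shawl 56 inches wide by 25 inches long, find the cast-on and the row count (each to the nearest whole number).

Stitch gauge = 29/4 = 7.25 sts/in; 56 × 7.25 = 406.00 → 406 sts.
Row gauge = 40/4 = 10 rows/in; 25 × 10 = 250.00 → 250 rows.

Cast on 406 stitches and work 250 rows.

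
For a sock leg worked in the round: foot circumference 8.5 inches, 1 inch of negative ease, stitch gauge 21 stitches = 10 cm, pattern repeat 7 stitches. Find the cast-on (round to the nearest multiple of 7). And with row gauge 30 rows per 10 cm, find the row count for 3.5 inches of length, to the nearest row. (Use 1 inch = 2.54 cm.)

Finished = 8.5 − 1 = 7.5 inches.
7.5 inches × 2.54 = 19.05 cm.
21/10 = 2.1 sts per cm; 19.05 × 2.1 = 40.01 sts.
Nearest multiple of 7 → 42.
3.5 inches = 8.89 cm; × 3 = 26.67 → 27 rows.

Cast on 42 stitches; work 27 rows.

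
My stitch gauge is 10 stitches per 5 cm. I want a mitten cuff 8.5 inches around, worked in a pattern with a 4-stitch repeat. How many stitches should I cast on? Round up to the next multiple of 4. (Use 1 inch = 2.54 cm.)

Cast on 44 stitches.

8.5 in = 8.5 × 2.54 = 21.59 cm.
10 / 5 = 2 sts/cm.
21.59 × 2 = 43.18 sts.
→ 44.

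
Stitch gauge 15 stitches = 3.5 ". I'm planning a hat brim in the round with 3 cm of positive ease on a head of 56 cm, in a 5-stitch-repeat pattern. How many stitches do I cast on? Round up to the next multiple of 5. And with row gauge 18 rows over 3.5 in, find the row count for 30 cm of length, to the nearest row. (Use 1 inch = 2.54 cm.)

Cast on 100 stitches; work 61 rows.

Finished = 56 + 3 = 59 cm.
59 cm × 1/2.54 = 23.23 inches.
15/3.5 = 4.286 sts per in; 23.23 × 4.286 = 99.55 sts.
Next multiple of 5 → 100.
30 cm = 11.81 inches; × 5.143 = 60.74 → 61 rows.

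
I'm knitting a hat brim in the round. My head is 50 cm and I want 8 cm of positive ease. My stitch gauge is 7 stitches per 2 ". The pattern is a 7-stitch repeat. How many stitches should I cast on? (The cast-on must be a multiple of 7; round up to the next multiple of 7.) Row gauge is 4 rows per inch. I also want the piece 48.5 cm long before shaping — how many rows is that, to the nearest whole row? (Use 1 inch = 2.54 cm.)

Cast on 84 stitches; work 76 rows.

Finished = 50 + 8 = 58 cm.
58 cm × 1/2.54 = 22.83 inches.
7/2 = 3.5 sts per in; 22.83 × 3.5 = 79.92 sts.
Next multiple of 7 → 84.
48.5 cm = 19.09 inches; × 4 = 76.38 → 76 rows.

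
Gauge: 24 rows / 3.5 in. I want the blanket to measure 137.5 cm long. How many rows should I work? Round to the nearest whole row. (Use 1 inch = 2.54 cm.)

371 rows.

137.5 cm = 54.13 in.
24 rows / 3.5 in = 6.857 rows per inch.
54.13 × 6.857 = 371.20 rows.
Round to nearest → 371.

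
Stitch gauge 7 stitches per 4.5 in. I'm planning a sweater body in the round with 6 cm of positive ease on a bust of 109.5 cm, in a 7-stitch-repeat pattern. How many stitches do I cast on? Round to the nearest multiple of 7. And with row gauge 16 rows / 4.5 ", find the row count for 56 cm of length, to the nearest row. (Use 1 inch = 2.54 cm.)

Cast on 70 stitches; work 78 rows.

Finished = 109.5 + 6 = 115.5 cm.
115.5 cm × 1/2.54 = 45.47 inches.
7/4.5 = 1.556 sts per in; 45.47 × 1.556 = 70.73 sts.
Nearest multiple of 7 → 70.
56 cm = 22.05 inches; × 3.556 = 78.39 → 78 rows.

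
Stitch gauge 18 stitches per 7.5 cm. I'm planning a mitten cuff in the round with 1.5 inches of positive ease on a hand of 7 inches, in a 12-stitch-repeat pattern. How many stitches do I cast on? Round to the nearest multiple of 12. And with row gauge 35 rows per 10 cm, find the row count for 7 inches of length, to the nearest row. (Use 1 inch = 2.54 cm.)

Cast on 48 stitches; work 62 rows.

Finished = 7 + 1.5 = 8.5 inches.
8.5 inches × 2.54 = 21.59 cm.
18/7.5 = 2.4 sts per cm; 21.59 × 2.4 = 51.82 sts.
Nearest multiple of 12 → 48.
7 inches = 17.78 cm; × 3.5 = 62.23 → 62 rows.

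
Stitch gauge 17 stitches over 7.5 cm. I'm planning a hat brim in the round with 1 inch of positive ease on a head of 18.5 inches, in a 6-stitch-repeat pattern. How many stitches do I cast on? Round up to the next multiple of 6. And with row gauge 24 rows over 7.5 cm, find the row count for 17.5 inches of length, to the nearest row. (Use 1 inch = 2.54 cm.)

Cast on 114 stitches; work 142 rows.

Finished = 18.5 + 1 = 19.5 inches.
19.5 inches × 2.54 = 49.53 cm.
17/7.5 = 2.267 sts per cm; 49.53 × 2.267 = 112.27 sts.
Next multiple of 6 → 114.
17.5 inches = 44.45 cm; × 3.2 = 142.24 → 142 rows.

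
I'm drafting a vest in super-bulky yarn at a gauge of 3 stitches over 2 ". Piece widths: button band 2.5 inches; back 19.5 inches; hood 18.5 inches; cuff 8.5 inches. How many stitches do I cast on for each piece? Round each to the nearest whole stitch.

Rate = 3/2 = 1.5 sts per in.
button band: 2.5 × 1.5 = 3.75 → 4.
back: 19.5 × 1.5 = 29.25 → 29.
hood: 18.5 × 1.5 = 27.75 → 28.
cuff: 8.5 × 1.5 = 12.75 → 13.

button band 4; back 29; hood 28; cuff 13.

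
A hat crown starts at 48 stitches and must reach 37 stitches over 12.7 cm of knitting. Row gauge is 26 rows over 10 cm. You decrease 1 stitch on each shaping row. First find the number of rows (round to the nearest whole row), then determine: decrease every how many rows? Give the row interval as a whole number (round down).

Decrease every 3rd row.

Rows = 12.7 × 2.6 = 33.0 → 33 rows.
Stitches to remove: 11 → 11 shaping rows (at 1 st each).
33 / 11 = 3.00 → every 3 rows.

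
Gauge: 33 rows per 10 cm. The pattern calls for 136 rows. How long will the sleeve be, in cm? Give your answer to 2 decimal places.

41.21 cm.

33 rows / 10 cm = 3.3 rows per cm.
136 / 3.3 = 41.212 cm.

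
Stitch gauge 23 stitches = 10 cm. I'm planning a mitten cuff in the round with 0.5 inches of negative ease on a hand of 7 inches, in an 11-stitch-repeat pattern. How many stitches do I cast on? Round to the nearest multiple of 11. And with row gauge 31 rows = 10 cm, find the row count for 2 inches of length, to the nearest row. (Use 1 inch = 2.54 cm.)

Finished = 7 − 0.5 = 6.5 inches.
6.5 inches × 2.54 = 16.51 cm.
23/10 = 2.3 sts per cm; 16.51 × 2.3 = 37.97 sts.
Nearest multiple of 11 → 33.
2 inches = 5.08 cm; × 3.1 = 15.75 → 16 rows.

Cast on 33 stitches; work 16 rows.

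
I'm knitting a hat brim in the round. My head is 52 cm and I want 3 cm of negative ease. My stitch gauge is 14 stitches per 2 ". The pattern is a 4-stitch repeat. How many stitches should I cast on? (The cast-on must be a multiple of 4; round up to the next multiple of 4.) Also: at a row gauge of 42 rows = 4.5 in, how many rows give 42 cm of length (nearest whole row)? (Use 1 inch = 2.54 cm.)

Finished = 52 − 3 = 49 cm.
49 cm × 1/2.54 = 19.29 inches.
14/2 = 7 sts per in; 19.29 × 7 = 135.04 sts.
Next multiple of 4 → 136.
42 cm = 16.54 inches; × 9.333 = 154.33 → 154 rows.

Cast on 136 stitches; work 154 rows.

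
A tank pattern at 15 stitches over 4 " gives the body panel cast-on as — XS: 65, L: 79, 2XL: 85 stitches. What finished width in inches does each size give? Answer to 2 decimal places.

XS 17.33 inches; L 21.07 inches; 2XL 22.67 inches.

15/4 = 3.75 sts per in.
XS: 65 / 3.75 = 17.333 → 17.33 in.
L: 79 / 3.75 = 21.067 → 21.07 in.
2XL: 85 / 3.75 = 22.667 → 22.67 in.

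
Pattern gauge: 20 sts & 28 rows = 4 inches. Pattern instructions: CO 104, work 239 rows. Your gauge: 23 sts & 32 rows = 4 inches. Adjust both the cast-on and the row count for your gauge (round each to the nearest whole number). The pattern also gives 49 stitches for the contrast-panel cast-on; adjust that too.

Cast on 120 stitches; work 273 rows; contrast-panel cast-on 56 stitches.

Stitches: 104 × 23/20 = 119.60 → 120.
Rows: 239 × 32/28 = 273.14 → 273.
contrast-panel cast-on: 49 × 23/20 = 56.35 → 56.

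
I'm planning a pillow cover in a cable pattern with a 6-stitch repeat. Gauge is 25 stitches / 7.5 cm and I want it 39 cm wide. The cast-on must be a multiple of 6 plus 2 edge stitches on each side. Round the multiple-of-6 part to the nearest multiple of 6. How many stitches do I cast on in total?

CO 130 sts.

25 / 7.5 = 3.333 sts per cm.
39 × 3.333 = 130.00 sts.
Less 4 edge sts → 126.00 for the repeat.
Nearest multiple of 6: 126.
Add back 4 edge sts → 130.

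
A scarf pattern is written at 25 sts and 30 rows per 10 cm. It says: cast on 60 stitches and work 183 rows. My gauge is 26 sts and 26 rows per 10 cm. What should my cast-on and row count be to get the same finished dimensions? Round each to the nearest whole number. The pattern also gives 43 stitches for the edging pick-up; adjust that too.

Cast on 62 stitches; work 159 rows; edging pick-up 45 stitches.

Stitches: 60 × 26/25 = 62.40 → 62.
Rows: 183 × 26/30 = 158.60 → 159.
edging pick-up: 43 × 26/25 = 44.72 → 45.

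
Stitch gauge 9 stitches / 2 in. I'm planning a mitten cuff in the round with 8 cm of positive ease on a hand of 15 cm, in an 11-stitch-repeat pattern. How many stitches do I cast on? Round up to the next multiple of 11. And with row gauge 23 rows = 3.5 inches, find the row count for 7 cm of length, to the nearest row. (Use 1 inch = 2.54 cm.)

Finished = 15 + 8 = 23 cm.
23 cm × 1/2.54 = 9.06 inches.
9/2 = 4.5 sts per in; 9.06 × 4.5 = 40.75 sts.
Next multiple of 11 → 44.
7 cm = 2.76 inches; × 6.571 = 18.11 → 18 rows.

Cast on 44 stitches; work 18 rows.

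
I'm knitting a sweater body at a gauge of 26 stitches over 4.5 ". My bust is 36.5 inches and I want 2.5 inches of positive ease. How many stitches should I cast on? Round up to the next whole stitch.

CO 226 sts.

Finished = 36.5 + 2.5 = 39 in.
26 / 4.5 = 5.778 sts per inch.
39.00 × 5.778 = 225.33 sts.
→ 226 sts.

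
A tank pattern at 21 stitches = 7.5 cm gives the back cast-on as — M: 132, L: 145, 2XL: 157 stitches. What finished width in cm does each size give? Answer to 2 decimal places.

21/7.5 = 2.8 sts per cm.
M: 132 / 2.8 = 47.143 → 47.14 cm.
L: 145 / 2.8 = 51.786 → 51.79 cm.
2XL: 157 / 2.8 = 56.071 → 56.07 cm.

M 47.14 cm; L 51.79 cm; 2XL 56.07 cm.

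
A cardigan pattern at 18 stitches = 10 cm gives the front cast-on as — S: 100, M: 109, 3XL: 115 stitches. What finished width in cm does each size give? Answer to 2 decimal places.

S 55.56 cm; M 60.56 cm; 3XL 63.89 cm.

18/10 = 1.8 sts per cm.
S: 100 / 1.8 = 55.556 → 55.56 cm.
M: 109 / 1.8 = 60.556 → 60.56 cm.
3XL: 115 / 1.8 = 63.889 → 63.89 cm.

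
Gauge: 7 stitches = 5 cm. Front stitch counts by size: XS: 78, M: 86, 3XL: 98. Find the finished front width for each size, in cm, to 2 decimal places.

7/5 = 1.4 sts per cm.
XS: 78 / 1.4 = 55.714 → 55.71 cm.
M: 86 / 1.4 = 61.429 → 61.43 cm.
3XL: 98 / 1.4 = 70.000 → 70.00 cm.

XS 55.71 cm; M 61.43 cm; 3XL 70.00 cm.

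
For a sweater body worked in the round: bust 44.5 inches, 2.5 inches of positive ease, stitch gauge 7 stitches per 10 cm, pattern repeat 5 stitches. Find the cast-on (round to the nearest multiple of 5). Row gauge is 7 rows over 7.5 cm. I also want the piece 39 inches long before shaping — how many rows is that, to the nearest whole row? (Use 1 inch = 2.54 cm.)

Cast on 85 stitches; work 92 rows.

Finished = 44.5 + 2.5 = 47 inches.
47 inches × 2.54 = 119.38 cm.
7/10 = 0.7 sts per cm; 119.38 × 0.7 = 83.57 sts.
Nearest multiple of 5 → 85.
39 inches = 99.06 cm; × 0.933 = 92.46 → 92 rows.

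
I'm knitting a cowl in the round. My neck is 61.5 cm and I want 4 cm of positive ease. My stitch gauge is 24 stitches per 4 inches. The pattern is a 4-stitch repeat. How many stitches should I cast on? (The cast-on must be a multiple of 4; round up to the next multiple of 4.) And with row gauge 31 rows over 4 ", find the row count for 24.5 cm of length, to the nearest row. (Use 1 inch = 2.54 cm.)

Cast on 156 stitches; work 75 rows.

Finished = 61.5 + 4 = 65.5 cm.
65.5 cm × 1/2.54 = 25.79 inches.
24/4 = 6 sts per in; 25.79 × 6 = 154.72 sts.
Next multiple of 4 → 156.
24.5 cm = 9.65 inches; × 7.75 = 74.75 → 75 rows.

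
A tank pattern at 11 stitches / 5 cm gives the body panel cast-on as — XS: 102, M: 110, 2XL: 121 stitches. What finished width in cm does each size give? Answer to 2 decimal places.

XS 46.36 cm; M 50.00 cm; 2XL 55.00 cm.

11/5 = 2.2 sts per cm.
XS: 102 / 2.2 = 46.364 → 46.36 cm.
M: 110 / 2.2 = 50.000 → 50.00 cm.
2XL: 121 / 2.2 = 55.000 → 55.00 cm.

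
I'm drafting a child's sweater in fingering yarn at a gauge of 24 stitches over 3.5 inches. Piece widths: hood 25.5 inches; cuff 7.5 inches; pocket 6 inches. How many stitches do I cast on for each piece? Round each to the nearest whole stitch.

Rate = 24/3.5 = 6.857 sts per in.
hood: 25.5 × 6.857 = 174.86 → 175.
cuff: 7.5 × 6.857 = 51.43 → 51.
pocket: 6 × 6.857 = 41.14 → 41.

hood 175; cuff 51; pocket 41.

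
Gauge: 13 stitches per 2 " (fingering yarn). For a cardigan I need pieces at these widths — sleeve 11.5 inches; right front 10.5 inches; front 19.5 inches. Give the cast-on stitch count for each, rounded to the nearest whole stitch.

Rate = 13/2 = 6.5 sts per in.
sleeve: 11.5 × 6.5 = 74.75 → 75.
right front: 10.5 × 6.5 = 68.25 → 68.
front: 19.5 × 6.5 = 126.75 → 127.

sleeve 75; right front 68; front 127.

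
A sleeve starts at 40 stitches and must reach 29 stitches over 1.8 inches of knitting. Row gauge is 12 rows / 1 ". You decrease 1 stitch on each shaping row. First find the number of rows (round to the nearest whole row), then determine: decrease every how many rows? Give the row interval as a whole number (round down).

Rows = 1.8 × 12 = 21.6 → 22 rows.
Stitches to remove: 11 → 11 shaping rows (at 1 st each).
22 / 11 = 2.00 → every 2 rows.

Decrease every 2nd row.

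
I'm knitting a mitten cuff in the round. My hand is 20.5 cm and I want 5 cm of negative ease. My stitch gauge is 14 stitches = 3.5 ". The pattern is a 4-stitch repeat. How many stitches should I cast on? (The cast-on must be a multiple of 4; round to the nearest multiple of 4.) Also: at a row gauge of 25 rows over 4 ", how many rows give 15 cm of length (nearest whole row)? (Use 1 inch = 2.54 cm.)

Cast on 24 stitches; work 37 rows.

Finished = 20.5 − 5 = 15.5 cm.
15.5 cm × 1/2.54 = 6.10 inches.
14/3.5 = 4 sts per in; 6.10 × 4 = 24.41 sts.
Nearest multiple of 4 → 24.
15 cm = 5.91 inches; × 6.25 = 36.91 → 37 rows.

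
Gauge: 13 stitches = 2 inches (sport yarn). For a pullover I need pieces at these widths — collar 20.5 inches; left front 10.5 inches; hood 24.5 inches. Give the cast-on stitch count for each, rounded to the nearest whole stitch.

collar 133; left front 68; hood 159.

Rate = 13/2 = 6.5 sts per in.
collar: 20.5 × 6.5 = 133.25 → 133.
left front: 10.5 × 6.5 = 68.25 → 68.
hood: 24.5 × 6.5 = 159.25 → 159.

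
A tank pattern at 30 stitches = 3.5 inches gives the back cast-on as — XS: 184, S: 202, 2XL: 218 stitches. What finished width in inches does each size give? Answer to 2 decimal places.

30/3.5 = 8.571 sts per in.
XS: 184 / 8.571 = 21.467 → 21.47 in.
S: 202 / 8.571 = 23.567 → 23.57 in.
2XL: 218 / 8.571 = 25.433 → 25.43 in.

XS 21.47 inches; S 23.57 inches; 2XL 25.43 inches.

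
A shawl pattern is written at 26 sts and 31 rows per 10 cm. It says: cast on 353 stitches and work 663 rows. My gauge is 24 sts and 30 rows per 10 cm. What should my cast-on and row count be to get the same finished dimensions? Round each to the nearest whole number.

Cast on 326 stitches; work 642 rows.

Stitches: 353 × 24/26 = 325.85 → 326.
Rows: 663 × 30/31 = 641.61 → 642.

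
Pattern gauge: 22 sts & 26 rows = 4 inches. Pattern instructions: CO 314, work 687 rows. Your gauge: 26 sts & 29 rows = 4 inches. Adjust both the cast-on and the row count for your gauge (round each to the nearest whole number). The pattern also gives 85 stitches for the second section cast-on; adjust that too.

Stitches: 314 × 26/22 = 371.09 → 371.
Rows: 687 × 29/26 = 766.27 → 766.
second section cast-on: 85 × 26/22 = 100.45 → 100.

Cast on 371 stitches; work 766 rows; second section cast-on 100 stitches.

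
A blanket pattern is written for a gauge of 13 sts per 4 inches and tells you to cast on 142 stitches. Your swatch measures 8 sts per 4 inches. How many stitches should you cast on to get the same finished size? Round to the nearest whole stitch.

Cast on 87 stitches.

Scale factor = 8 / 13 = 0.615.
142 × 8 / 13 = 87.38 sts.
→ 87 sts.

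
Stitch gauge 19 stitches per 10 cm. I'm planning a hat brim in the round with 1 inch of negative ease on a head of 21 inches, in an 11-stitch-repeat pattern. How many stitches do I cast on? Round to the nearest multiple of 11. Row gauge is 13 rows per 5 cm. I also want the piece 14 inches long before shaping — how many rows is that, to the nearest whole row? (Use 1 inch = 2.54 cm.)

Cast on 99 stitches; work 92 rows.

Finished = 21 − 1 = 20 inches.
20 inches × 2.54 = 50.80 cm.
19/10 = 1.9 sts per cm; 50.80 × 1.9 = 96.52 sts.
Nearest multiple of 11 → 99.
14 inches = 35.56 cm; × 2.6 = 92.46 → 92 rows.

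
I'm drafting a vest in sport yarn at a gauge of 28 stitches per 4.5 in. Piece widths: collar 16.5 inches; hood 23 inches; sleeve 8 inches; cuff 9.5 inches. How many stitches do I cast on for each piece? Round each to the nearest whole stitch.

collar 103; hood 143; sleeve 50; cuff 59.

Rate = 28/4.5 = 6.222 sts per in.
collar: 16.5 × 6.222 = 102.67 → 103.
hood: 23 × 6.222 = 143.11 → 143.
sleeve: 8 × 6.222 = 49.78 → 50.
cuff: 9.5 × 6.222 = 59.11 → 59.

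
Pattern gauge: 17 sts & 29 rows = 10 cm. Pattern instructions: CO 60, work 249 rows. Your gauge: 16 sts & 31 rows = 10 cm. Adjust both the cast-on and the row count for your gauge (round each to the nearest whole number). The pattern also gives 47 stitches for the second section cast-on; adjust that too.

Cast on 56 stitches; work 266 rows; second section cast-on 44 stitches.

Stitches: 60 × 16/17 = 56.47 → 56.
Rows: 249 × 31/29 = 266.17 → 266.
second section cast-on: 47 × 16/17 = 44.24 → 44.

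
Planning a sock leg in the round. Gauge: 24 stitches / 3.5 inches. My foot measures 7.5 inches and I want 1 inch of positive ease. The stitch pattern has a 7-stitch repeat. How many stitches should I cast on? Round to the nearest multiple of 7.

CO 56 sts.

Finished = 7.5 + 1 = 8.5 inches.
24 / 3.5 = 6.857 sts/in.
8.5 × 6.857 = 58.29 sts.
Nearest multiple of 7: 56.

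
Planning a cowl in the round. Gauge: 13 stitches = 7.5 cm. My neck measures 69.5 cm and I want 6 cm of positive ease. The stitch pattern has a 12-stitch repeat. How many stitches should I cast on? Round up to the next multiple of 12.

Cast on 132 stitches.

Finished = 69.5 + 6 = 75.5 cm.
13 / 7.5 = 1.733 sts/cm.
75.5 × 1.733 = 130.87 sts.
Next multiple of 12: 132.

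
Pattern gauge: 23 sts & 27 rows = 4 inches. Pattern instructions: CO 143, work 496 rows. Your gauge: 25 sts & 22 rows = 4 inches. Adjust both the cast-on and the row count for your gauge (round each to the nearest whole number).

Stitches: 143 × 25/23 = 155.43 → 155.
Rows: 496 × 22/27 = 404.15 → 404.

Cast on 155 stitches; work 404 rows.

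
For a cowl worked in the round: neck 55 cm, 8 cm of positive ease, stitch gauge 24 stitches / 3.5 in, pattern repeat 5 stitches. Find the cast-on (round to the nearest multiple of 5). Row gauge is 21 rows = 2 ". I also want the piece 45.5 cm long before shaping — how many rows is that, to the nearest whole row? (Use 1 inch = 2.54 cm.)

Finished = 55 + 8 = 63 cm.
63 cm × 1/2.54 = 24.80 inches.
24/3.5 = 6.857 sts per in; 24.80 × 6.857 = 170.08 sts.
Nearest multiple of 5 → 170.
45.5 cm = 17.91 inches; × 10.5 = 188.09 → 188 rows.

Cast on 170 stitches; work 188 rows.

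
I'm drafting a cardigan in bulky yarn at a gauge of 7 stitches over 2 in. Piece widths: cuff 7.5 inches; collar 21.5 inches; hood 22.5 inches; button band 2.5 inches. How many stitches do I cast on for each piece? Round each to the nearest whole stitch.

cuff 26; collar 75; hood 79; button band 9.

Rate = 7/2 = 3.5 sts per in.
cuff: 7.5 × 3.5 = 26.25 → 26.
collar: 21.5 × 3.5 = 75.25 → 75.
hood: 22.5 × 3.5 = 78.75 → 79.
button band: 2.5 × 3.5 = 8.75 → 9.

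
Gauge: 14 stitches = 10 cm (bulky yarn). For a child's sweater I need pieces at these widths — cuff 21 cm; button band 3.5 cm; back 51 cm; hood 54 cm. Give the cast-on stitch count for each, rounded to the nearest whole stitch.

Rate = 14/10 = 1.4 sts per cm.
cuff: 21 × 1.4 = 29.40 → 29.
button band: 3.5 × 1.4 = 4.90 → 5.
back: 51 × 1.4 = 71.40 → 71.
hood: 54 × 1.4 = 75.60 → 76.

cuff 29; button band 5; back 71; hood 76.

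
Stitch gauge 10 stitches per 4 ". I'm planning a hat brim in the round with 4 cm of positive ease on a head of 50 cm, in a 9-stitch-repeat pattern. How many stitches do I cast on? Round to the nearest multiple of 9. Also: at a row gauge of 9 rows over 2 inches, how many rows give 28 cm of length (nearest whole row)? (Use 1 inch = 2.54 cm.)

Cast on 54 stitches; work 50 rows.

Finished = 50 + 4 = 54 cm.
54 cm × 1/2.54 = 21.26 inches.
10/4 = 2.5 sts per in; 21.26 × 2.5 = 53.15 sts.
Nearest multiple of 9 → 54.
28 cm = 11.02 inches; × 4.5 = 49.61 → 50 rows.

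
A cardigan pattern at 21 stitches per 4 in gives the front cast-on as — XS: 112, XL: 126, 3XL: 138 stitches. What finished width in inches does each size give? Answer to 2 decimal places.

XS 21.33 inches; XL 24.00 inches; 3XL 26.29 inches.

21/4 = 5.25 sts per in.
XS: 112 / 5.25 = 21.333 → 21.33 in.
XL: 126 / 5.25 = 24.000 → 24.00 in.
3XL: 138 / 5.25 = 26.286 → 26.29 in.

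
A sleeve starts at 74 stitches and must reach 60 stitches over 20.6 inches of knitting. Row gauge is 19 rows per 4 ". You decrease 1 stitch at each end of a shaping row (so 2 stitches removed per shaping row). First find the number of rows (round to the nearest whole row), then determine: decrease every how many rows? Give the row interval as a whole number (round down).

Decrease every 14th row.

Rows = 20.6 × 4.75 = 97.9 → 98 rows.
Stitches to remove: 14 → 7 shaping rows (at 2 st each).
98 / 7 = 14.00 → every 14 rows.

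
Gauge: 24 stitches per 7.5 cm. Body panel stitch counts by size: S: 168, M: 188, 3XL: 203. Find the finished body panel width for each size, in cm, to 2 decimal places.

24/7.5 = 3.2 sts per cm.
S: 168 / 3.2 = 52.500 → 52.50 cm.
M: 188 / 3.2 = 58.750 → 58.75 cm.
3XL: 203 / 3.2 = 63.438 → 63.44 cm.

S 52.50 cm; M 58.75 cm; 3XL 63.44 cm.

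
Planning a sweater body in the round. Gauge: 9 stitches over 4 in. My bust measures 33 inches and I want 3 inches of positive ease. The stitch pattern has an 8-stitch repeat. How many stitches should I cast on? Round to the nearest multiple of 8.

Finished = 33 + 3 = 36 inches.
9 / 4 = 2.25 sts/in.
36 × 2.25 = 81.00 sts.
Nearest multiple of 8: 80.

Cast on 80 stitches.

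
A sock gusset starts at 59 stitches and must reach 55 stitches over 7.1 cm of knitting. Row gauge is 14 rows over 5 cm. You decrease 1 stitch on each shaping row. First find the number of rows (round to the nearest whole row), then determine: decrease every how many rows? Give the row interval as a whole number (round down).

Rows = 7.1 × 2.8 = 19.9 → 20 rows.
Stitches to remove: 4 → 4 shaping rows (at 1 st each).
20 / 4 = 5.00 → every 5 rows.

Decrease every 5th row.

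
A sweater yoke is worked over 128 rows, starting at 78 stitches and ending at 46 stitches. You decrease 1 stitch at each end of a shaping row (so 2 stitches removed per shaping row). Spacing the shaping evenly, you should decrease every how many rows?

Stitches to remove: |46 − 78| = 32.
Shaping rows needed: 32 / 2 = 16.
128 rows / 16 = every 8 rows.

Decrease every 8th row.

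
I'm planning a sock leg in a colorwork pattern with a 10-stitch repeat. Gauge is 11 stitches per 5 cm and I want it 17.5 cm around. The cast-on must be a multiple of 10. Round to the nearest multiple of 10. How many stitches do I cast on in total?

11 / 5 = 2.2 sts per cm.
17.5 × 2.2 = 38.50 sts.
Nearest multiple of 10: 40.

Cast on 40 stitches.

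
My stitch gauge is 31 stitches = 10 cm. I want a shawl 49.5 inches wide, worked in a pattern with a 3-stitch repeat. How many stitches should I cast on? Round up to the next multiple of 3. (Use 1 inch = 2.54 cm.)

Cast on 390 stitches.

49.5 in = 49.5 × 2.54 = 125.73 cm.
31 / 10 = 3.1 sts/cm.
125.73 × 3.1 = 389.76 sts.
→ 390.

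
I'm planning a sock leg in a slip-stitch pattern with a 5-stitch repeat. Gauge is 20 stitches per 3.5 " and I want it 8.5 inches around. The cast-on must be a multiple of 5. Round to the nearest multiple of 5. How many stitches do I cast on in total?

20 / 3.5 = 5.714 sts per inch.
8.5 × 5.714 = 48.57 sts.
Nearest multiple of 5: 50.

CO 50 sts.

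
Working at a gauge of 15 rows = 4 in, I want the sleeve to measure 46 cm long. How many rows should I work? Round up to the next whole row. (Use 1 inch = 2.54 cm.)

68 rows.

46 cm = 18.11 in.
15 rows / 4 in = 3.75 rows per inch.
18.11 × 3.75 = 67.91 rows.
Round up → 68.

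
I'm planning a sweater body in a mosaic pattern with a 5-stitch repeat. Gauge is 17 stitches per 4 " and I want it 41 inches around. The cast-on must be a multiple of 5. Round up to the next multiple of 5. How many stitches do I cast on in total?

CO 175 sts.

17 / 4 = 4.25 sts per inch.
41 × 4.25 = 174.25 sts.
Next multiple of 5: 175.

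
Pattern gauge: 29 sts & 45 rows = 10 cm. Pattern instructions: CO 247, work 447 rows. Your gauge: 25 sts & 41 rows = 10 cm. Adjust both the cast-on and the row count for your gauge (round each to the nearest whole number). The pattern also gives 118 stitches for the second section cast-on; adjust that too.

Stitches: 247 × 25/29 = 212.93 → 213.
Rows: 447 × 41/45 = 407.27 → 407.
second section cast-on: 118 × 25/29 = 101.72 → 102.

Cast on 213 stitches; work 407 rows; second section cast-on 102 stitches.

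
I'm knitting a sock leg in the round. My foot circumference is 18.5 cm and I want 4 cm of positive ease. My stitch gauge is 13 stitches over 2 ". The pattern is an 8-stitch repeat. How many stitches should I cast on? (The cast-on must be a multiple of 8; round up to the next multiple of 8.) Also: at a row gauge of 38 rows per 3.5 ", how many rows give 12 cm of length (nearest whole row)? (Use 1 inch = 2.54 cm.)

Cast on 64 stitches; work 51 rows.

Finished = 18.5 + 4 = 22.5 cm.
22.5 cm × 1/2.54 = 8.86 inches.
13/2 = 6.5 sts per in; 8.86 × 6.5 = 57.58 sts.
Next multiple of 8 → 64.
12 cm = 4.72 inches; × 10.857 = 51.29 → 51 rows.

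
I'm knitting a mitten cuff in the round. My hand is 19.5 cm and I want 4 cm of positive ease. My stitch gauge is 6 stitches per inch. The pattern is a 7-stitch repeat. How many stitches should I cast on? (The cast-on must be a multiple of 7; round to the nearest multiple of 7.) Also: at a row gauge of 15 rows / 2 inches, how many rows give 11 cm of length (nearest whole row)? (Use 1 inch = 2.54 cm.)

Finished = 19.5 + 4 = 23.5 cm.
23.5 cm × 1/2.54 = 9.25 inches.
6/1 = 6 sts per in; 9.25 × 6 = 55.51 sts.
Nearest multiple of 7 → 56.
11 cm = 4.33 inches; × 7.5 = 32.48 → 32 rows.

Cast on 56 stitches; work 32 rows.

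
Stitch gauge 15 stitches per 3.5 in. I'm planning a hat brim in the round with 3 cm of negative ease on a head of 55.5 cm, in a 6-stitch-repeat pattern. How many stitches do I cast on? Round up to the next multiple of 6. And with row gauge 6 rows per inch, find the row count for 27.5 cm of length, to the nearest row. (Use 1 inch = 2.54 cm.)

Finished = 55.5 − 3 = 52.5 cm.
52.5 cm × 1/2.54 = 20.67 inches.
15/3.5 = 4.286 sts per in; 20.67 × 4.286 = 88.58 sts.
Next multiple of 6 → 90.
27.5 cm = 10.83 inches; × 6 = 64.96 → 65 rows.

Cast on 90 stitches; work 65 rows.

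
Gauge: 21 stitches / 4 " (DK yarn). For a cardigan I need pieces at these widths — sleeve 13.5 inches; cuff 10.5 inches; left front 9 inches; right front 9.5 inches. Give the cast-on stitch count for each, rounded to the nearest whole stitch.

sleeve 71; cuff 55; left front 47; right front 50.

Rate = 21/4 = 5.25 sts per in.
sleeve: 13.5 × 5.25 = 70.88 → 71.
cuff: 10.5 × 5.25 = 55.12 → 55.
left front: 9 × 5.25 = 47.25 → 47.
right front: 9.5 × 5.25 = 49.88 → 50.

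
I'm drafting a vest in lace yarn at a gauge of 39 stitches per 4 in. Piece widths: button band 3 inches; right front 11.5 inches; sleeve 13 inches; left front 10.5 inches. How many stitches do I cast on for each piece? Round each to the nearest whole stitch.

button band 29; right front 112; sleeve 127; left front 102.

Rate = 39/4 = 9.75 sts per in.
button band: 3 × 9.75 = 29.25 → 29.
right front: 11.5 × 9.75 = 112.12 → 112.
sleeve: 13 × 9.75 = 126.75 → 127.
left front: 10.5 × 9.75 = 102.38 → 102.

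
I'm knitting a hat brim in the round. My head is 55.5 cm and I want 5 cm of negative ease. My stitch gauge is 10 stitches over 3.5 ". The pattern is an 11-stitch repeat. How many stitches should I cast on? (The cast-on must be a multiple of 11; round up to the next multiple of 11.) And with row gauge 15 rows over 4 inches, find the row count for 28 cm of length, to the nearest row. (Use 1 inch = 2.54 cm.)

Finished = 55.5 − 5 = 50.5 cm.
50.5 cm × 1/2.54 = 19.88 inches.
10/3.5 = 2.857 sts per in; 19.88 × 2.857 = 56.81 sts.
Next multiple of 11 → 66.
28 cm = 11.02 inches; × 3.75 = 41.34 → 41 rows.

Cast on 66 stitches; work 41 rows.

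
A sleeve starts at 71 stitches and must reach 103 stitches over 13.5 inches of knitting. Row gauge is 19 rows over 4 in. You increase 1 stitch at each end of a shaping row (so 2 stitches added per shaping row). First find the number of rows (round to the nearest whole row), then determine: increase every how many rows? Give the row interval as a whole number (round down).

Rows = 13.5 × 4.75 = 64.1 → 64 rows.
Stitches to add: 32 → 16 shaping rows (at 2 st each).
64 / 16 = 4.00 → every 4 rows.

Increase every 4th row.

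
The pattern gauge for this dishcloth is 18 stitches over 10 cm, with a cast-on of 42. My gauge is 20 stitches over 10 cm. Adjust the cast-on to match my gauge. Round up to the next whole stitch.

47 stitches.

Scale factor = 20 / 18 = 1.111.
42 × 20 / 18 = 46.67 sts.
→ 47 sts.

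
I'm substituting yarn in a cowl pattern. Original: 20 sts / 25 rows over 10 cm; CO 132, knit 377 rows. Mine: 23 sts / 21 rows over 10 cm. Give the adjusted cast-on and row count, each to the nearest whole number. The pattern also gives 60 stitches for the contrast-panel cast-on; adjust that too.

Stitches: 132 × 23/20 = 151.80 → 152.
Rows: 377 × 21/25 = 316.68 → 317.
contrast-panel cast-on: 60 × 23/20 = 69.00 → 69.

Cast on 152 stitches; work 317 rows; contrast-panel cast-on 69 stitches.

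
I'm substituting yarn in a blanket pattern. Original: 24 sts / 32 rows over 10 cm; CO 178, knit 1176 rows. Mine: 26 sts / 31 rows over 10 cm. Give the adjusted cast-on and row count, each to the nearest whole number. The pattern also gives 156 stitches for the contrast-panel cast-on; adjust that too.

Stitches: 178 × 26/24 = 192.83 → 193.
Rows: 1176 × 31/32 = 1139.25 → 1139.
contrast-panel cast-on: 156 × 26/24 = 169.00 → 169.

Cast on 193 stitches; work 1139 rows; contrast-panel cast-on 169 stitches.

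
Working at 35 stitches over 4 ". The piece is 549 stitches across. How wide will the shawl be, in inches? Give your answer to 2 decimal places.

62.74 inches.

35 stitches / 4 inch = 8.75 stitches per inch.
549 / 8.75 = 62.743 inches.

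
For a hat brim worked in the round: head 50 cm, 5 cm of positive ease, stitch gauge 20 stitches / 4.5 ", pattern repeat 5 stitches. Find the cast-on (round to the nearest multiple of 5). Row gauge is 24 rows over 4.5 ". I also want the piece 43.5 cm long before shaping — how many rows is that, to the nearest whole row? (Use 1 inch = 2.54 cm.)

Cast on 95 stitches; work 91 rows.

Finished = 50 + 5 = 55 cm.
55 cm × 1/2.54 = 21.65 inches.
20/4.5 = 4.444 sts per in; 21.65 × 4.444 = 96.24 sts.
Nearest multiple of 5 → 95.
43.5 cm = 17.13 inches; × 5.333 = 91.34 → 91 rows.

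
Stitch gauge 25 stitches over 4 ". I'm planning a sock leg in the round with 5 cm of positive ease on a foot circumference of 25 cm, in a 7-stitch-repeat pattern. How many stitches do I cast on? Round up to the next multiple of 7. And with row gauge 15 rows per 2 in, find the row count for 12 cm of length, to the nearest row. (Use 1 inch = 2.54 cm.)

Finished = 25 + 5 = 30 cm.
30 cm × 1/2.54 = 11.81 inches.
25/4 = 6.25 sts per in; 11.81 × 6.25 = 73.82 sts.
Next multiple of 7 → 77.
12 cm = 4.72 inches; × 7.5 = 35.43 → 35 rows.

Cast on 77 stitches; work 35 rows.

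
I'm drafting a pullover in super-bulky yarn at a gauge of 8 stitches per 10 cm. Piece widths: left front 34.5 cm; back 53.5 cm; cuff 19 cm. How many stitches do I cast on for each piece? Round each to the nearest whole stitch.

Rate = 8/10 = 0.8 sts per cm.
left front: 34.5 × 0.8 = 27.60 → 28.
back: 53.5 × 0.8 = 42.80 → 43.
cuff: 19 × 0.8 = 15.20 → 15.

left front 28; back 43; cuff 15.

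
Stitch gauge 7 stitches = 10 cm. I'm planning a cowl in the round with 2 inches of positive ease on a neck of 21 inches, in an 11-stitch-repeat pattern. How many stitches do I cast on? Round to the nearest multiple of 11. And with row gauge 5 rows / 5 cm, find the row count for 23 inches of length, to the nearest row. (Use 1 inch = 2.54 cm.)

Cast on 44 stitches; work 58 rows.

Finished = 21 + 2 = 23 inches.
23 inches × 2.54 = 58.42 cm.
7/10 = 0.7 sts per cm; 58.42 × 0.7 = 40.89 sts.
Nearest multiple of 11 → 44.
23 inches = 58.42 cm; × 1 = 58.42 → 58 rows.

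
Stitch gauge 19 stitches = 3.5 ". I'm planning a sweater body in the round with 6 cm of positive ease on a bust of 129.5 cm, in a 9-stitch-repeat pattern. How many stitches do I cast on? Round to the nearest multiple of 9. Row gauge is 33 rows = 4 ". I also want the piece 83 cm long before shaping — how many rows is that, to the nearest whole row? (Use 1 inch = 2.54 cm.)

Finished = 129.5 + 6 = 135.5 cm.
135.5 cm × 1/2.54 = 53.35 inches.
19/3.5 = 5.429 sts per in; 53.35 × 5.429 = 289.60 sts.
Nearest multiple of 9 → 288.
83 cm = 32.68 inches; × 8.25 = 269.59 → 270 rows.

Cast on 288 stitches; work 270 rows.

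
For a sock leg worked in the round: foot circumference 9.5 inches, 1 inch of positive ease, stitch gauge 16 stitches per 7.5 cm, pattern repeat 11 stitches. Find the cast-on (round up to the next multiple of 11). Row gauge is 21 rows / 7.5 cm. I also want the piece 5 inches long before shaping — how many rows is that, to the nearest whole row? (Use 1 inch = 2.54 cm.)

Finished = 9.5 + 1 = 10.5 inches.
10.5 inches × 2.54 = 26.67 cm.
16/7.5 = 2.133 sts per cm; 26.67 × 2.133 = 56.90 sts.
Next multiple of 11 → 66.
5 inches = 12.70 cm; × 2.8 = 35.56 → 36 rows.

Cast on 66 stitches; work 36 rows.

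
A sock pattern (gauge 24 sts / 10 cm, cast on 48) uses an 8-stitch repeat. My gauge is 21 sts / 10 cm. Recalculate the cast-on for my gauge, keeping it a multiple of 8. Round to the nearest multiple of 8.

48 × 21 / 24 = 42.00.
Nearest multiple of 8: 40.

CO 40 sts.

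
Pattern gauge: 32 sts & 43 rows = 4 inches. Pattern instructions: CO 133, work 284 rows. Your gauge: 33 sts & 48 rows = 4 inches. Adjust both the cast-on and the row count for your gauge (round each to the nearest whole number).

Cast on 137 stitches; work 317 rows.

Stitches: 133 × 33/32 = 137.16 → 137.
Rows: 284 × 48/43 = 317.02 → 317.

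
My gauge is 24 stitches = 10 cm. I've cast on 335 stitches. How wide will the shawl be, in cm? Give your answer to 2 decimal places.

24 stitches / 10 cm = 2.4 stitches per cm.
335 / 2.4 = 139.583 cm.

139.58 cm.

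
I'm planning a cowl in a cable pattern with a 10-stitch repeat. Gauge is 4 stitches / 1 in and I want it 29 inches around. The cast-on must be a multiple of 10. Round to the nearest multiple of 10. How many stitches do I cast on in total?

4 / 1 = 4 sts per inch.
29 × 4 = 116.00 sts.
Nearest multiple of 10: 120.

Cast on 120 stitches.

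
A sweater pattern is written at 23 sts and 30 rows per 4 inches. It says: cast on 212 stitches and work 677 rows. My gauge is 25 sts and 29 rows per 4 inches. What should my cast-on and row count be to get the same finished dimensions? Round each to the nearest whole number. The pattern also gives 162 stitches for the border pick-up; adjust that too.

Cast on 230 stitches; work 654 rows; border pick-up 176 stitches.

Stitches: 212 × 25/23 = 230.43 → 230.
Rows: 677 × 29/30 = 654.43 → 654.
border pick-up: 162 × 25/23 = 176.09 → 176.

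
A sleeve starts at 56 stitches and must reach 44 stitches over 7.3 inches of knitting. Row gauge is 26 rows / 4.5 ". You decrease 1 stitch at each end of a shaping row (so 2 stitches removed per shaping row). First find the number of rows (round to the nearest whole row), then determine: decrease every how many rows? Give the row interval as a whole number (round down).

Decrease every 7th row.

Rows = 7.3 × 5.778 = 42.2 → 42 rows.
Stitches to remove: 12 → 6 shaping rows (at 2 st each).
42 / 6 = 7.00 → every 7 rows.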